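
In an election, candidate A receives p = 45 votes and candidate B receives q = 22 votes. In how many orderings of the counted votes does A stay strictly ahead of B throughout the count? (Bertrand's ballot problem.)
Strict-lead orderings = 93115841412899760

Total orderings of the 67 votes with 45 for A: C(67, 45) = 271250494550621040. By the Bertrand ballot formula (Cycle Lemma / reflection principle), the number of orderings in which A is strictly ahead of B throughout is (p − q)/(p + q) · C(p + q, p) = (45 − 22)/(45 + 22) · 271250494550621040 = 93115841412899760.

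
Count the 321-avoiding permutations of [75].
C_75 = 1221395654430378811828760722007962130791020

These 321-avoiding permutations are counted by the Catalan number C_n = (1/(n + 1)) · C(2n, n). For n = 75: C_75 = (1/76) · C(150, 75) = 92826069736708789698985814872605121940117520/76 = 1221395654430378811828760722007962130791020.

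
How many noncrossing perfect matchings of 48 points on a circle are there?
C_24 = 1289904147324

These noncrossing handshakes are counted by the Catalan number C_n = (1/(n + 1)) · C(2n, n). For n = 24: C_24 = (1/25) · C(48, 24) = 32247603683100/25 = 1289904147324.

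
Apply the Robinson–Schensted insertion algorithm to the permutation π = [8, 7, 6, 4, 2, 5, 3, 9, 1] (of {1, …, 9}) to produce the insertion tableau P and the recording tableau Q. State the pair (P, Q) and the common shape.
P = [1, 3, 9] / [2, 5] / [4] / [6] / [7] / [8];  Q = [1, 6, 8] / [2, 7] / [3] / [4] / [5] / [9];  common shape = (3, 2, 1, 1, 1, 1)

Row-insert the values π_1, π_2, … into P one at a time, bumping the leftmost entry strictly greater than the inserted value down to the next row. The recording tableau Q records, in position (i, j), the step at which that cell was added to P.
  Insert 8 (step 1): P = [8];  Q = [1]
  Insert 7 (step 2): P = [7] / [8];  Q = [1] / [2]
  Insert 6 (step 3): P = [6] / [7] / [8];  Q = [1] / [2] / [3]
  Insert 4 (step 4): P = [4] / [6] / [7] / [8];  Q = [1] / [2] / [3] / [4]
  Insert 2 (step 5): P = [2] / [4] / [6] / [7] / [8];  Q = [1] / [2] / [3] / [4] / [5]
  Insert 5 (step 6): P = [2, 5] / [4] / [6] / [7] / [8];  Q = [1, 6] / [2] / [3] / [4] / [5]
  Insert 3 (step 7): P = [2, 3] / [4, 5] / [6] / [7] / [8];  Q = [1, 6] / [2, 7] / [3] / [4] / [5]
  Insert 9 (step 8): P = [2, 3, 9] / [4, 5] / [6] / [7] / [8];  Q = [1, 6, 8] / [2, 7] / [3] / [4] / [5]
  Insert 1 (step 9): P = [1, 3, 9] / [2, 5] / [4] / [6] / [7] / [8];  Q = [1, 6, 8] / [2, 7] / [3] / [4] / [5] / [9]
Final shape: (3, 2, 1, 1, 1, 1).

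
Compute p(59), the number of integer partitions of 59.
p(59) = 831820

Compute p(n) via the recurrence p(n, m) = p(n, m−1) + p(n−m, m), where p(n, m) counts partitions of n with all parts ≤ m and p(n) = p(n, n). The base cases are p(0, m) = 1 and p(n, 0) = 0 for n > 0. Filling the table yields p(59) = 831820. (Euler's pentagonal recurrence is an alternative.)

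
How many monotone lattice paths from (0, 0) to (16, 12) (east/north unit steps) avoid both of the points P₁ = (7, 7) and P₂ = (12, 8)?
Number of paths = 16174431

Inclusion–exclusion. Total paths: C(28, 16) = 30421755. Through P₁: C(14, 7)·C(14, 9) = 6870864. Through P₂: C(20, 12)·C(8, 4) = 8817900. Since P₁ is strictly southwest of P₂, a monotone path through both must visit P₁ then P₂; paths through both = C(14, 7)·C(6, 5)·C(8, 4) = 1441440. Avoid both = 30421755 − 6870864 − 8817900 + 1441440 = 16174431.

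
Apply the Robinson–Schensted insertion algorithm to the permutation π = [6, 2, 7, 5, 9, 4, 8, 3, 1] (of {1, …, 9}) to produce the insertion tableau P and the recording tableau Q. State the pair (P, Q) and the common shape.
P = [1, 3, 8] / [2, 7, 9] / [4] / [5] / [6];  Q = [1, 3, 5] / [2, 4, 7] / [6] / [8] / [9];  common shape = (3, 3, 1, 1, 1)

Row-insert the values π_1, π_2, … into P one at a time, bumping the leftmost entry strictly greater than the inserted value down to the next row. The recording tableau Q records, in position (i, j), the step at which that cell was added to P.
  Insert 6 (step 1): P = [6];  Q = [1]
  Insert 2 (step 2): P = [2] / [6];  Q = [1] / [2]
  Insert 7 (step 3): P = [2, 7] / [6];  Q = [1, 3] / [2]
  Insert 5 (step 4): P = [2, 5] / [6, 7];  Q = [1, 3] / [2, 4]
  Insert 9 (step 5): P = [2, 5, 9] / [6, 7];  Q = [1, 3, 5] / [2, 4]
  Insert 4 (step 6): P = [2, 4, 9] / [5, 7] / [6];  Q = [1, 3, 5] / [2, 4] / [6]
  Insert 8 (step 7): P = [2, 4, 8] / [5, 7, 9] / [6];  Q = [1, 3, 5] / [2, 4, 7] / [6]
  Insert 3 (step 8): P = [2, 3, 8] / [4, 7, 9] / [5] / [6];  Q = [1, 3, 5] / [2, 4, 7] / [6] / [8]
  Insert 1 (step 9): P = [1, 3, 8] / [2, 7, 9] / [4] / [5] / [6];  Q = [1, 3, 5] / [2, 4, 7] / [6] / [8] / [9]
Final shape: (3, 3, 1, 1, 1).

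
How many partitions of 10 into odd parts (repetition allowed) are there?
p_odd(10) = 10

Partitions of 10 using only odd parts 1, 3, 5, …: 9+1, 7+3, 7+1+1+1, 5+5, 5+3+1+1, 5+1+1+1+1+1, 3+3+3+1, 3+3+1+1+1+1, 3+1+1+1+1+1+1+1, 1+1+1+1+1+1+1+1+1+1. There are 10. (Euler: this equals q(10), the number of distinct-part partitions.)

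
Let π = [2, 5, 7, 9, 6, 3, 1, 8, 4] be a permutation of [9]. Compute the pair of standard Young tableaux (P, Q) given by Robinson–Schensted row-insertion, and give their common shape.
P = [1, 3, 4, 8] / [2, 6] / [5, 9] / [7];  Q = [1, 2, 3, 4] / [5, 8] / [6, 9] / [7];  common shape = (4, 2, 2, 1)

Row-insert the values π_1, π_2, … into P one at a time, bumping the leftmost entry strictly greater than the inserted value down to the next row. The recording tableau Q records, in position (i, j), the step at which that cell was added to P.
  Insert 2 (step 1): P = [2];  Q = [1]
  Insert 5 (step 2): P = [2, 5];  Q = [1, 2]
  Insert 7 (step 3): P = [2, 5, 7];  Q = [1, 2, 3]
  Insert 9 (step 4): P = [2, 5, 7, 9];  Q = [1, 2, 3, 4]
  Insert 6 (step 5): P = [2, 5, 6, 9] / [7];  Q = [1, 2, 3, 4] / [5]
  Insert 3 (step 6): P = [2, 3, 6, 9] / [5] / [7];  Q = [1, 2, 3, 4] / [5] / [6]
  Insert 1 (step 7): P = [1, 3, 6, 9] / [2] / [5] / [7];  Q = [1, 2, 3, 4] / [5] / [6] / [7]
  Insert 8 (step 8): P = [1, 3, 6, 8] / [2, 9] / [5] / [7];  Q = [1, 2, 3, 4] / [5, 8] / [6] / [7]
  Insert 4 (step 9): P = [1, 3, 4, 8] / [2, 6] / [5, 9] / [7];  Q = [1, 2, 3, 4] / [5, 8] / [6, 9] / [7]
Final shape: (4, 2, 2, 1).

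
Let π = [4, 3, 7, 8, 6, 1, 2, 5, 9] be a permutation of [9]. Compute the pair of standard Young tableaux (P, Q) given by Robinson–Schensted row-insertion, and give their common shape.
P = [1, 2, 5, 9] / [3, 6, 8] / [4, 7];  Q = [1, 3, 4, 9] / [2, 5, 8] / [6, 7];  common shape = (4, 3, 2)

Row-insert the values π_1, π_2, … into P one at a time, bumping the leftmost entry strictly greater than the inserted value down to the next row. The recording tableau Q records, in position (i, j), the step at which that cell was added to P.
  Insert 4 (step 1): P = [4];  Q = [1]
  Insert 3 (step 2): P = [3] / [4];  Q = [1] / [2]
  Insert 7 (step 3): P = [3, 7] / [4];  Q = [1, 3] / [2]
  Insert 8 (step 4): P = [3, 7, 8] / [4];  Q = [1, 3, 4] / [2]
  Insert 6 (step 5): P = [3, 6, 8] / [4, 7];  Q = [1, 3, 4] / [2, 5]
  Insert 1 (step 6): P = [1, 6, 8] / [3, 7] / [4];  Q = [1, 3, 4] / [2, 5] / [6]
  Insert 2 (step 7): P = [1, 2, 8] / [3, 6] / [4, 7];  Q = [1, 3, 4] / [2, 5] / [6, 7]
  Insert 5 (step 8): P = [1, 2, 5] / [3, 6, 8] / [4, 7];  Q = [1, 3, 4] / [2, 5, 8] / [6, 7]
  Insert 9 (step 9): P = [1, 2, 5, 9] / [3, 6, 8] / [4, 7];  Q = [1, 3, 4, 9] / [2, 5, 8] / [6, 7]
Final shape: (4, 3, 2).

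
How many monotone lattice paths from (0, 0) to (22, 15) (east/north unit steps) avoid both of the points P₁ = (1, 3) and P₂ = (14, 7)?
Number of paths = 6570929280

Inclusion–exclusion. Total paths: C(37, 22) = 9364199760. Through P₁: C(4, 1)·C(33, 21) = 1419269280. Through P₂: C(21, 14)·C(16, 8) = 1496523600. Since P₁ is strictly southwest of P₂, a monotone path through both must visit P₁ then P₂; paths through both = C(4, 1)·C(17, 13)·C(16, 8) = 122522400. Avoid both = 9364199760 − 1419269280 − 1496523600 + 122522400 = 6570929280.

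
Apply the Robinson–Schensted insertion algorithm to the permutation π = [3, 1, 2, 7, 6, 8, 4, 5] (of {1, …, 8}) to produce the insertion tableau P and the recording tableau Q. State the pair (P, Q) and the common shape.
P = [1, 2, 4, 5] / [3, 6, 8] / [7];  Q = [1, 3, 4, 6] / [2, 5, 8] / [7];  common shape = (4, 3, 1)

Row-insert the values π_1, π_2, … into P one at a time, bumping the leftmost entry strictly greater than the inserted value down to the next row. The recording tableau Q records, in position (i, j), the step at which that cell was added to P.
  Insert 3 (step 1): P = [3];  Q = [1]
  Insert 1 (step 2): P = [1] / [3];  Q = [1] / [2]
  Insert 2 (step 3): P = [1, 2] / [3];  Q = [1, 3] / [2]
  Insert 7 (step 4): P = [1, 2, 7] / [3];  Q = [1, 3, 4] / [2]
  Insert 6 (step 5): P = [1, 2, 6] / [3, 7];  Q = [1, 3, 4] / [2, 5]
  Insert 8 (step 6): P = [1, 2, 6, 8] / [3, 7];  Q = [1, 3, 4, 6] / [2, 5]
  Insert 4 (step 7): P = [1, 2, 4, 8] / [3, 6] / [7];  Q = [1, 3, 4, 6] / [2, 5] / [7]
  Insert 5 (step 8): P = [1, 2, 4, 5] / [3, 6, 8] / [7];  Q = [1, 3, 4, 6] / [2, 5, 8] / [7]
Final shape: (4, 3, 1).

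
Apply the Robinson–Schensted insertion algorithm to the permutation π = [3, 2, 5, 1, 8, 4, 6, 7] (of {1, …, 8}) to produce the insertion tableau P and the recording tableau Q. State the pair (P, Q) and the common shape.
P = [1, 4, 6, 7] / [2, 5, 8] / [3];  Q = [1, 3, 5, 8] / [2, 6, 7] / [4];  common shape = (4, 3, 1)

Row-insert the values π_1, π_2, … into P one at a time, bumping the leftmost entry strictly greater than the inserted value down to the next row. The recording tableau Q records, in position (i, j), the step at which that cell was added to P.
  Insert 3 (step 1): P = [3];  Q = [1]
  Insert 2 (step 2): P = [2] / [3];  Q = [1] / [2]
  Insert 5 (step 3): P = [2, 5] / [3];  Q = [1, 3] / [2]
  Insert 1 (step 4): P = [1, 5] / [2] / [3];  Q = [1, 3] / [2] / [4]
  Insert 8 (step 5): P = [1, 5, 8] / [2] / [3];  Q = [1, 3, 5] / [2] / [4]
  Insert 4 (step 6): P = [1, 4, 8] / [2, 5] / [3];  Q = [1, 3, 5] / [2, 6] / [4]
  Insert 6 (step 7): P = [1, 4, 6] / [2, 5, 8] / [3];  Q = [1, 3, 5] / [2, 6, 7] / [4]
  Insert 7 (step 8): P = [1, 4, 6, 7] / [2, 5, 8] / [3];  Q = [1, 3, 5, 8] / [2, 6, 7] / [4]
Final shape: (4, 3, 1).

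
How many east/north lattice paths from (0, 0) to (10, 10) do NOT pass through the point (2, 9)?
Number of paths = 184261

Total paths from (0, 0) to (10, 10): C(20, 10) = 184756. Paths through (2, 9): (paths (0, 0) → (2, 9)) × (paths (2, 9) → (10, 10)) = C(11, 2) · C(9, 8) = 55 · 9 = 495. Avoidance count = 184756 − 495 = 184261.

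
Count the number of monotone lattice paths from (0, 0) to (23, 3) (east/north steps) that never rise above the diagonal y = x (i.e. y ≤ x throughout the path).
Number of paths = 2275

By the reflection principle (André's argument), the number of monotone paths to (23, 3) with n ≤ m that never go above y = x is C(26, 23) − C(26, 24) = 2600 − 325 = 2275.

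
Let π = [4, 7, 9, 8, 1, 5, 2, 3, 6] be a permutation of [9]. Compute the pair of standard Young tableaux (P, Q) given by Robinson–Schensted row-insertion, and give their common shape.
P = [1, 2, 3, 6] / [4, 5, 8] / [7] / [9];  Q = [1, 2, 3, 9] / [4, 6, 8] / [5] / [7];  common shape = (4, 3, 1, 1)

Row-insert the values π_1, π_2, … into P one at a time, bumping the leftmost entry strictly greater than the inserted value down to the next row. The recording tableau Q records, in position (i, j), the step at which that cell was added to P.
  Insert 4 (step 1): P = [4];  Q = [1]
  Insert 7 (step 2): P = [4, 7];  Q = [1, 2]
  Insert 9 (step 3): P = [4, 7, 9];  Q = [1, 2, 3]
  Insert 8 (step 4): P = [4, 7, 8] / [9];  Q = [1, 2, 3] / [4]
  Insert 1 (step 5): P = [1, 7, 8] / [4] / [9];  Q = [1, 2, 3] / [4] / [5]
  Insert 5 (step 6): P = [1, 5, 8] / [4, 7] / [9];  Q = [1, 2, 3] / [4, 6] / [5]
  Insert 2 (step 7): P = [1, 2, 8] / [4, 5] / [7] / [9];  Q = [1, 2, 3] / [4, 6] / [5] / [7]
  Insert 3 (step 8): P = [1, 2, 3] / [4, 5, 8] / [7] / [9];  Q = [1, 2, 3] / [4, 6, 8] / [5] / [7]
  Insert 6 (step 9): P = [1, 2, 3, 6] / [4, 5, 8] / [7] / [9];  Q = [1, 2, 3, 9] / [4, 6, 8] / [5] / [7]
Final shape: (4, 3, 1, 1).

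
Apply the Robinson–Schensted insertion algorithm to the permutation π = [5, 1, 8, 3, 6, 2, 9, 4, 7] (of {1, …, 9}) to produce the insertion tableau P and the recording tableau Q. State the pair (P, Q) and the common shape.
P = [1, 2, 4, 7] / [3, 6, 9] / [5, 8];  Q = [1, 3, 5, 7] / [2, 4, 9] / [6, 8];  common shape = (4, 3, 2)

Row-insert the values π_1, π_2, … into P one at a time, bumping the leftmost entry strictly greater than the inserted value down to the next row. The recording tableau Q records, in position (i, j), the step at which that cell was added to P.
  Insert 5 (step 1): P = [5];  Q = [1]
  Insert 1 (step 2): P = [1] / [5];  Q = [1] / [2]
  Insert 8 (step 3): P = [1, 8] / [5];  Q = [1, 3] / [2]
  Insert 3 (step 4): P = [1, 3] / [5, 8];  Q = [1, 3] / [2, 4]
  Insert 6 (step 5): P = [1, 3, 6] / [5, 8];  Q = [1, 3, 5] / [2, 4]
  Insert 2 (step 6): P = [1, 2, 6] / [3, 8] / [5];  Q = [1, 3, 5] / [2, 4] / [6]
  Insert 9 (step 7): P = [1, 2, 6, 9] / [3, 8] / [5];  Q = [1, 3, 5, 7] / [2, 4] / [6]
  Insert 4 (step 8): P = [1, 2, 4, 9] / [3, 6] / [5, 8];  Q = [1, 3, 5, 7] / [2, 4] / [6, 8]
  Insert 7 (step 9): P = [1, 2, 4, 7] / [3, 6, 9] / [5, 8];  Q = [1, 3, 5, 7] / [2, 4, 9] / [6, 8]
Final shape: (4, 3, 2).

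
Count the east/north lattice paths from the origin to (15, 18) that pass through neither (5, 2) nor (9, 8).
Number of paths = 766252685

Inclusion–exclusion. Total paths: C(33, 15) = 1037158320. Through P₁: C(7, 5)·C(26, 10) = 111546435. Through P₂: C(17, 9)·C(16, 6) = 194674480. Since P₁ is strictly southwest of P₂, a monotone path through both must visit P₁ then P₂; paths through both = C(7, 5)·C(10, 4)·C(16, 6) = 35315280. Avoid both = 1037158320 − 111546435 − 194674480 + 35315280 = 766252685.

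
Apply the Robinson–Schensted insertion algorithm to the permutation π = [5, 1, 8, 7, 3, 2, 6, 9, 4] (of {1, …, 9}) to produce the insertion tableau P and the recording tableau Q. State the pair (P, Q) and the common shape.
P = [1, 2, 4, 9] / [3, 6] / [5, 7] / [8];  Q = [1, 3, 7, 8] / [2, 4] / [5, 9] / [6];  common shape = (4, 2, 2, 1)

Row-insert the values π_1, π_2, … into P one at a time, bumping the leftmost entry strictly greater than the inserted value down to the next row. The recording tableau Q records, in position (i, j), the step at which that cell was added to P.
  Insert 5 (step 1): P = [5];  Q = [1]
  Insert 1 (step 2): P = [1] / [5];  Q = [1] / [2]
  Insert 8 (step 3): P = [1, 8] / [5];  Q = [1, 3] / [2]
  Insert 7 (step 4): P = [1, 7] / [5, 8];  Q = [1, 3] / [2, 4]
  Insert 3 (step 5): P = [1, 3] / [5, 7] / [8];  Q = [1, 3] / [2, 4] / [5]
  Insert 2 (step 6): P = [1, 2] / [3, 7] / [5] / [8];  Q = [1, 3] / [2, 4] / [5] / [6]
  Insert 6 (step 7): P = [1, 2, 6] / [3, 7] / [5] / [8];  Q = [1, 3, 7] / [2, 4] / [5] / [6]
  Insert 9 (step 8): P = [1, 2, 6, 9] / [3, 7] / [5] / [8];  Q = [1, 3, 7, 8] / [2, 4] / [5] / [6]
  Insert 4 (step 9): P = [1, 2, 4, 9] / [3, 6] / [5, 7] / [8];  Q = [1, 3, 7, 8] / [2, 4] / [5, 9] / [6]
Final shape: (4, 2, 2, 1).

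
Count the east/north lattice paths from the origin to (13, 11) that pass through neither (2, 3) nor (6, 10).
Number of paths = 1702660

Inclusion–exclusion. Total paths: C(24, 13) = 2496144. Through P₁: C(5, 2)·C(19, 11) = 755820. Through P₂: C(16, 6)·C(8, 7) = 64064. Since P₁ is strictly southwest of P₂, a monotone path through both must visit P₁ then P₂; paths through both = C(5, 2)·C(11, 4)·C(8, 7) = 26400. Avoid both = 2496144 − 755820 − 64064 + 26400 = 1702660.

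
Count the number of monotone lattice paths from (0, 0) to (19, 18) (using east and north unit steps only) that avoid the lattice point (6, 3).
Number of paths = 14527490460

Total paths from (0, 0) to (19, 18): C(37, 19) = 17672631900. Paths through (6, 3): (paths (0, 0) → (6, 3)) × (paths (6, 3) → (19, 18)) = C(9, 6) · C(28, 13) = 84 · 37442160 = 3145141440. Avoidance count = 17672631900 − 3145141440 = 14527490460.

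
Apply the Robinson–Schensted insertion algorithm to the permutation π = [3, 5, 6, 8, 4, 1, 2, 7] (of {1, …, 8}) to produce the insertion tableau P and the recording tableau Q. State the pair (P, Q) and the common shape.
P = [1, 2, 6, 7] / [3, 4, 8] / [5];  Q = [1, 2, 3, 4] / [5, 7, 8] / [6];  common shape = (4, 3, 1)

Row-insert the values π_1, π_2, … into P one at a time, bumping the leftmost entry strictly greater than the inserted value down to the next row. The recording tableau Q records, in position (i, j), the step at which that cell was added to P.
  Insert 3 (step 1): P = [3];  Q = [1]
  Insert 5 (step 2): P = [3, 5];  Q = [1, 2]
  Insert 6 (step 3): P = [3, 5, 6];  Q = [1, 2, 3]
  Insert 8 (step 4): P = [3, 5, 6, 8];  Q = [1, 2, 3, 4]
  Insert 4 (step 5): P = [3, 4, 6, 8] / [5];  Q = [1, 2, 3, 4] / [5]
  Insert 1 (step 6): P = [1, 4, 6, 8] / [3] / [5];  Q = [1, 2, 3, 4] / [5] / [6]
  Insert 2 (step 7): P = [1, 2, 6, 8] / [3, 4] / [5];  Q = [1, 2, 3, 4] / [5, 7] / [6]
  Insert 7 (step 8): P = [1, 2, 6, 7] / [3, 4, 8] / [5];  Q = [1, 2, 3, 4] / [5, 7, 8] / [6]
Final shape: (4, 3, 1).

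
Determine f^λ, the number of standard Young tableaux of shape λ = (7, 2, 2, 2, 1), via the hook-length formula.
# SYT of shape (7, 2, 2, 2, 1) = 20384

Hook-length formula: f^λ = n! / Π hook(c), product over all cells c of the Young diagram. For λ = (7, 2, 2, 2, 1), n = 14 boxes. Hook lengths by row (left-to-right, top-to-bottom): [11, 9, 5, 4, 3, 2, 1]; [5, 3]; [4, 2]; [3, 1]; [1]. Product of hooks = 4276800. So f^λ = 14! / 4276800 = 87178291200 / 4276800 = 20384.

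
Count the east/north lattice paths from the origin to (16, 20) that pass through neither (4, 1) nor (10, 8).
Number of paths = 5949225093

Inclusion–exclusion. Total paths: C(36, 16) = 7307872110. Through P₁: C(5, 4)·C(31, 12) = 705602625. Through P₂: C(18, 10)·C(18, 6) = 812323512. Since P₁ is strictly southwest of P₂, a monotone path through both must visit P₁ then P₂; paths through both = C(5, 4)·C(13, 6)·C(18, 6) = 159279120. Avoid both = 7307872110 − 705602625 − 812323512 + 159279120 = 5949225093.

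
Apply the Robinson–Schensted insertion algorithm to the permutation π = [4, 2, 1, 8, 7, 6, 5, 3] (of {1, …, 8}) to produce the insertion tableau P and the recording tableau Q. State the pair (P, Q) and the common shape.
P = [1, 3] / [2, 5] / [4, 6] / [7] / [8];  Q = [1, 4] / [2, 5] / [3, 6] / [7] / [8];  common shape = (2, 2, 2, 1, 1)

Row-insert the values π_1, π_2, … into P one at a time, bumping the leftmost entry strictly greater than the inserted value down to the next row. The recording tableau Q records, in position (i, j), the step at which that cell was added to P.
  Insert 4 (step 1): P = [4];  Q = [1]
  Insert 2 (step 2): P = [2] / [4];  Q = [1] / [2]
  Insert 1 (step 3): P = [1] / [2] / [4];  Q = [1] / [2] / [3]
  Insert 8 (step 4): P = [1, 8] / [2] / [4];  Q = [1, 4] / [2] / [3]
  Insert 7 (step 5): P = [1, 7] / [2, 8] / [4];  Q = [1, 4] / [2, 5] / [3]
  Insert 6 (step 6): P = [1, 6] / [2, 7] / [4, 8];  Q = [1, 4] / [2, 5] / [3, 6]
  Insert 5 (step 7): P = [1, 5] / [2, 6] / [4, 7] / [8];  Q = [1, 4] / [2, 5] / [3, 6] / [7]
  Insert 3 (step 8): P = [1, 3] / [2, 5] / [4, 6] / [7] / [8];  Q = [1, 4] / [2, 5] / [3, 6] / [7] / [8]
Final shape: (2, 2, 2, 1, 1).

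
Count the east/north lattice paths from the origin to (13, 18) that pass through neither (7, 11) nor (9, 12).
Number of paths = 109966911

Inclusion–exclusion. Total paths: C(31, 13) = 206253075. Through P₁: C(18, 7)·C(13, 6) = 54609984. Through P₂: C(21, 9)·C(10, 4) = 61725300. Since P₁ is strictly southwest of P₂, a monotone path through both must visit P₁ then P₂; paths through both = C(18, 7)·C(3, 2)·C(10, 4) = 20049120. Avoid both = 206253075 − 54609984 − 61725300 + 20049120 = 109966911.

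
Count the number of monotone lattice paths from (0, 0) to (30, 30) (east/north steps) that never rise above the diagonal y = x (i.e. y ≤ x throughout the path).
Number of paths = 3814986502092304

By the reflection principle (André's argument), the number of monotone paths to (30, 30) with n ≤ m that never go above y = x is C(60, 30) − C(60, 31) = 118264581564861424 − 114449595062769120 = 3814986502092304.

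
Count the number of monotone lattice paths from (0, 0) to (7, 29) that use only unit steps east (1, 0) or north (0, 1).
Number of paths = 8347680

A monotone lattice path from (0, 0) to (7, 29) consists of 7 east steps and 29 north steps in some order, so it is determined by which 7 of the 36 steps are east. The count is C(36, 7) = 8347680.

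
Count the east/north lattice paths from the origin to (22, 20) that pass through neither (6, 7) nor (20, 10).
Number of paths = 395431172370

Inclusion–exclusion. Total paths: C(42, 22) = 513791607420. Through P₁: C(13, 6)·C(29, 16) = 116454478140. Through P₂: C(30, 20)·C(12, 2) = 1982970990. Since P₁ is strictly southwest of P₂, a monotone path through both must visit P₁ then P₂; paths through both = C(13, 6)·C(17, 14)·C(12, 2) = 77014080. Avoid both = 513791607420 − 116454478140 − 1982970990 + 77014080 = 395431172370.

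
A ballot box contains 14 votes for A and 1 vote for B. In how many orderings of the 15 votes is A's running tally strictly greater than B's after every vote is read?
Strict-lead orderings = 13

Total orderings of the 15 votes with 14 for A: C(15, 14) = 15. By the Bertrand ballot formula (Cycle Lemma / reflection principle), the number of orderings in which A is strictly ahead of B throughout is (p − q)/(p + q) · C(p + q, p) = (14 − 1)/(14 + 1) · 15 = 13.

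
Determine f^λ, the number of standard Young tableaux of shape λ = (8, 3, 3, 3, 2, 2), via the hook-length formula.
# SYT of shape (8, 3, 3, 3, 2, 2) = 167133120

Hook-length formula: f^λ = n! / Π hook(c), product over all cells c of the Young diagram. For λ = (8, 3, 3, 3, 2, 2), n = 21 boxes. Hook lengths by row (left-to-right, top-to-bottom): [13, 12, 9, 5, 4, 3, 2, 1]; [7, 6, 3]; [6, 5, 2]; [5, 4, 1]; [3, 2]; [2, 1]. Product of hooks = 305690112000. So f^λ = 21! / 305690112000 = 51090942171709440000 / 305690112000 = 167133120.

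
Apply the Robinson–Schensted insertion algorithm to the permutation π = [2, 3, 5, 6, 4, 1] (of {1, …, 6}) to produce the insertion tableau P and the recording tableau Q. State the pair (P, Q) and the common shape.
P = [1, 3, 4, 6] / [2] / [5];  Q = [1, 2, 3, 4] / [5] / [6];  common shape = (4, 1, 1)

Row-insert the values π_1, π_2, … into P one at a time, bumping the leftmost entry strictly greater than the inserted value down to the next row. The recording tableau Q records, in position (i, j), the step at which that cell was added to P.
  Insert 2 (step 1): P = [2];  Q = [1]
  Insert 3 (step 2): P = [2, 3];  Q = [1, 2]
  Insert 5 (step 3): P = [2, 3, 5];  Q = [1, 2, 3]
  Insert 6 (step 4): P = [2, 3, 5, 6];  Q = [1, 2, 3, 4]
  Insert 4 (step 5): P = [2, 3, 4, 6] / [5];  Q = [1, 2, 3, 4] / [5]
  Insert 1 (step 6): P = [1, 3, 4, 6] / [2] / [5];  Q = [1, 2, 3, 4] / [5] / [6]
Final shape: (4, 1, 1).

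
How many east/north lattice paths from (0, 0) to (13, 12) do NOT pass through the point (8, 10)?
Number of paths = 4281382

Total paths from (0, 0) to (13, 12): C(25, 13) = 5200300. Paths through (8, 10): (paths (0, 0) → (8, 10)) × (paths (8, 10) → (13, 12)) = C(18, 8) · C(7, 5) = 43758 · 21 = 918918. Avoidance count = 5200300 − 918918 = 4281382.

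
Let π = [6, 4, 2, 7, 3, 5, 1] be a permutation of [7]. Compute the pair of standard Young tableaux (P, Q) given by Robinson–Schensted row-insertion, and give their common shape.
P = [1, 3, 5] / [2, 7] / [4] / [6];  Q = [1, 4, 6] / [2, 5] / [3] / [7];  common shape = (3, 2, 1, 1)

Row-insert the values π_1, π_2, … into P one at a time, bumping the leftmost entry strictly greater than the inserted value down to the next row. The recording tableau Q records, in position (i, j), the step at which that cell was added to P.
  Insert 6 (step 1): P = [6];  Q = [1]
  Insert 4 (step 2): P = [4] / [6];  Q = [1] / [2]
  Insert 2 (step 3): P = [2] / [4] / [6];  Q = [1] / [2] / [3]
  Insert 7 (step 4): P = [2, 7] / [4] / [6];  Q = [1, 4] / [2] / [3]
  Insert 3 (step 5): P = [2, 3] / [4, 7] / [6];  Q = [1, 4] / [2, 5] / [3]
  Insert 5 (step 6): P = [2, 3, 5] / [4, 7] / [6];  Q = [1, 4, 6] / [2, 5] / [3]
  Insert 1 (step 7): P = [1, 3, 5] / [2, 7] / [4] / [6];  Q = [1, 4, 6] / [2, 5] / [3] / [7]
Final shape: (3, 2, 1, 1).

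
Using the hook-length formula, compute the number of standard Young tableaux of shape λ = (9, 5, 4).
# SYT of shape (9, 5, 4) = 649740

Hook-length formula: f^λ = n! / Π hook(c), product over all cells c of the Young diagram. For λ = (9, 5, 4), n = 18 boxes. Hook lengths by row (left-to-right, top-to-bottom): [11, 10, 9, 8, 6, 4, 3, 2, 1]; [6, 5, 4, 3, 1]; [4, 3, 2, 1]. Product of hooks = 9853747200. So f^λ = 18! / 9853747200 = 6402373705728000 / 9853747200 = 649740.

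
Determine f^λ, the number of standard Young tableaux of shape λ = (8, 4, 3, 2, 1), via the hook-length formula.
# SYT of shape (8, 4, 3, 2, 1) = 9801792

Hook-length formula: f^λ = n! / Π hook(c), product over all cells c of the Young diagram. For λ = (8, 4, 3, 2, 1), n = 18 boxes. Hook lengths by row (left-to-right, top-to-bottom): [12, 10, 8, 6, 4, 3, 2, 1]; [7, 5, 3, 1]; [5, 3, 1]; [3, 1]; [1]. Product of hooks = 653184000. So f^λ = 18! / 653184000 = 6402373705728000 / 653184000 = 9801792.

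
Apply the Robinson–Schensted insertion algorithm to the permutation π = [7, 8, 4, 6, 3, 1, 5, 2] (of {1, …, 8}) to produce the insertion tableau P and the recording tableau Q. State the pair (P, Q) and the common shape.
P = [1, 2] / [3, 5] / [4, 6] / [7, 8];  Q = [1, 2] / [3, 4] / [5, 7] / [6, 8];  common shape = (2, 2, 2, 2)

Row-insert the values π_1, π_2, … into P one at a time, bumping the leftmost entry strictly greater than the inserted value down to the next row. The recording tableau Q records, in position (i, j), the step at which that cell was added to P.
  Insert 7 (step 1): P = [7];  Q = [1]
  Insert 8 (step 2): P = [7, 8];  Q = [1, 2]
  Insert 4 (step 3): P = [4, 8] / [7];  Q = [1, 2] / [3]
  Insert 6 (step 4): P = [4, 6] / [7, 8];  Q = [1, 2] / [3, 4]
  Insert 3 (step 5): P = [3, 6] / [4, 8] / [7];  Q = [1, 2] / [3, 4] / [5]
  Insert 1 (step 6): P = [1, 6] / [3, 8] / [4] / [7];  Q = [1, 2] / [3, 4] / [5] / [6]
  Insert 5 (step 7): P = [1, 5] / [3, 6] / [4, 8] / [7];  Q = [1, 2] / [3, 4] / [5, 7] / [6]
  Insert 2 (step 8): P = [1, 2] / [3, 5] / [4, 6] / [7, 8];  Q = [1, 2] / [3, 4] / [5, 7] / [6, 8]
Final shape: (2, 2, 2, 2).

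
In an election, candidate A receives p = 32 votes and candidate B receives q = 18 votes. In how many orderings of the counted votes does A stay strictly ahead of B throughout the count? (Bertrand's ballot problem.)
Strict-lead orderings = 5054988087457

Total orderings of the 50 votes with 32 for A: C(50, 32) = 18053528883775. By the Bertrand ballot formula (Cycle Lemma / reflection principle), the number of orderings in which A is strictly ahead of B throughout is (p − q)/(p + q) · C(p + q, p) = (32 − 18)/(32 + 18) · 18053528883775 = 5054988087457.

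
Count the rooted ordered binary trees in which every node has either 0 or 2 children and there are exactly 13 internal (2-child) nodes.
C_13 = 742900

These full binary trees are counted by the Catalan number C_n = (1/(n + 1)) · C(2n, n). For n = 13: C_13 = (1/14) · C(26, 13) = 10400600/14 = 742900.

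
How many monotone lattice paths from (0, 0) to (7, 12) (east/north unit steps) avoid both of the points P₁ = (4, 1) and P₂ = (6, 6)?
Number of paths = 42835

Inclusion–exclusion. Total paths: C(19, 7) = 50388. Through P₁: C(5, 4)·C(14, 3) = 1820. Through P₂: C(12, 6)·C(7, 1) = 6468. Since P₁ is strictly southwest of P₂, a monotone path through both must visit P₁ then P₂; paths through both = C(5, 4)·C(7, 2)·C(7, 1) = 735. Avoid both = 50388 − 1820 − 6468 + 735 = 42835.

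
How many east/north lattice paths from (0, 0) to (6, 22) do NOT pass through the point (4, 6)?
Number of paths = 344610

Total paths from (0, 0) to (6, 22): C(28, 6) = 376740. Paths through (4, 6): (paths (0, 0) → (4, 6)) × (paths (4, 6) → (6, 22)) = C(10, 4) · C(18, 2) = 210 · 153 = 32130. Avoidance count = 376740 − 32130 = 344610.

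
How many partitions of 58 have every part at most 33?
p(58, parts ≤ 33) = 707882

Use the recurrence p(n, m) = p(n, m−1) + p(n−m, m): either the largest part is < m (count p(n, m−1)) or the largest part is exactly m (remove one copy of m, count p(n−m, m)). With p(0, ·) = 1 this gives p(58, parts ≤ 33) = 707882. (By conjugating Young diagrams, this also counts partitions of 58 into at most 33 parts.)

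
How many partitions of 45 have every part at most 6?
p(45, parts ≤ 6) = 5942

Use the recurrence p(n, m) = p(n, m−1) + p(n−m, m): either the largest part is < m (count p(n, m−1)) or the largest part is exactly m (remove one copy of m, count p(n−m, m)). With p(0, ·) = 1 this gives p(45, parts ≤ 6) = 5942. (By conjugating Young diagrams, this also counts partitions of 45 into at most 6 parts.)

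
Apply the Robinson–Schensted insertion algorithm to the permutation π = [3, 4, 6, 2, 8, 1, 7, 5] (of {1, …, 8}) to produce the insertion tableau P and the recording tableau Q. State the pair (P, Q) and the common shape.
P = [1, 4, 5, 7] / [2, 6] / [3, 8];  Q = [1, 2, 3, 5] / [4, 7] / [6, 8];  common shape = (4, 2, 2)

Row-insert the values π_1, π_2, … into P one at a time, bumping the leftmost entry strictly greater than the inserted value down to the next row. The recording tableau Q records, in position (i, j), the step at which that cell was added to P.
  Insert 3 (step 1): P = [3];  Q = [1]
  Insert 4 (step 2): P = [3, 4];  Q = [1, 2]
  Insert 6 (step 3): P = [3, 4, 6];  Q = [1, 2, 3]
  Insert 2 (step 4): P = [2, 4, 6] / [3];  Q = [1, 2, 3] / [4]
  Insert 8 (step 5): P = [2, 4, 6, 8] / [3];  Q = [1, 2, 3, 5] / [4]
  Insert 1 (step 6): P = [1, 4, 6, 8] / [2] / [3];  Q = [1, 2, 3, 5] / [4] / [6]
  Insert 7 (step 7): P = [1, 4, 6, 7] / [2, 8] / [3];  Q = [1, 2, 3, 5] / [4, 7] / [6]
  Insert 5 (step 8): P = [1, 4, 5, 7] / [2, 6] / [3, 8];  Q = [1, 2, 3, 5] / [4, 7] / [6, 8]
Final shape: (4, 2, 2).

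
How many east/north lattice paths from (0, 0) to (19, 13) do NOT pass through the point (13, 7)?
Number of paths = 275745120

Total paths from (0, 0) to (19, 13): C(32, 19) = 347373600. Paths through (13, 7): (paths (0, 0) → (13, 7)) × (paths (13, 7) → (19, 13)) = C(20, 13) · C(12, 6) = 77520 · 924 = 71628480. Avoidance count = 347373600 − 71628480 = 275745120.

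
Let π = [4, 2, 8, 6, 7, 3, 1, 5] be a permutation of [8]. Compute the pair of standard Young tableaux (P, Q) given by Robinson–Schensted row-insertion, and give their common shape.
P = [1, 3, 5] / [2, 6, 7] / [4] / [8];  Q = [1, 3, 5] / [2, 4, 8] / [6] / [7];  common shape = (3, 3, 1, 1)

Row-insert the values π_1, π_2, … into P one at a time, bumping the leftmost entry strictly greater than the inserted value down to the next row. The recording tableau Q records, in position (i, j), the step at which that cell was added to P.
  Insert 4 (step 1): P = [4];  Q = [1]
  Insert 2 (step 2): P = [2] / [4];  Q = [1] / [2]
  Insert 8 (step 3): P = [2, 8] / [4];  Q = [1, 3] / [2]
  Insert 6 (step 4): P = [2, 6] / [4, 8];  Q = [1, 3] / [2, 4]
  Insert 7 (step 5): P = [2, 6, 7] / [4, 8];  Q = [1, 3, 5] / [2, 4]
  Insert 3 (step 6): P = [2, 3, 7] / [4, 6] / [8];  Q = [1, 3, 5] / [2, 4] / [6]
  Insert 1 (step 7): P = [1, 3, 7] / [2, 6] / [4] / [8];  Q = [1, 3, 5] / [2, 4] / [6] / [7]
  Insert 5 (step 8): P = [1, 3, 5] / [2, 6, 7] / [4] / [8];  Q = [1, 3, 5] / [2, 4, 8] / [6] / [7]
Final shape: (3, 3, 1, 1).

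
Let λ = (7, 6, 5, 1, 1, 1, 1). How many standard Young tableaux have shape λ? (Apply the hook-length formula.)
# SYT of shape (7, 6, 5, 1, 1, 1, 1) = 835665600

Hook-length formula: f^λ = n! / Π hook(c), product over all cells c of the Young diagram. For λ = (7, 6, 5, 1, 1, 1, 1), n = 22 boxes. Hook lengths by row (left-to-right, top-to-bottom): [13, 8, 7, 6, 5, 3, 1]; [11, 6, 5, 4, 3, 1]; [9, 4, 3, 2, 1]; [4]; [3]; [2]; [1]. Product of hooks = 1345036492800. So f^λ = 22! / 1345036492800 = 1124000727777607680000 / 1345036492800 = 835665600.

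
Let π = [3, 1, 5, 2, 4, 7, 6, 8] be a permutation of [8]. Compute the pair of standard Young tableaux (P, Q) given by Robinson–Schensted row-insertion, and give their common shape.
P = [1, 2, 4, 6, 8] / [3, 5, 7];  Q = [1, 3, 5, 6, 8] / [2, 4, 7];  common shape = (5, 3)

Row-insert the values π_1, π_2, … into P one at a time, bumping the leftmost entry strictly greater than the inserted value down to the next row. The recording tableau Q records, in position (i, j), the step at which that cell was added to P.
  Insert 3 (step 1): P = [3];  Q = [1]
  Insert 1 (step 2): P = [1] / [3];  Q = [1] / [2]
  Insert 5 (step 3): P = [1, 5] / [3];  Q = [1, 3] / [2]
  Insert 2 (step 4): P = [1, 2] / [3, 5];  Q = [1, 3] / [2, 4]
  Insert 4 (step 5): P = [1, 2, 4] / [3, 5];  Q = [1, 3, 5] / [2, 4]
  Insert 7 (step 6): P = [1, 2, 4, 7] / [3, 5];  Q = [1, 3, 5, 6] / [2, 4]
  Insert 6 (step 7): P = [1, 2, 4, 6] / [3, 5, 7];  Q = [1, 3, 5, 6] / [2, 4, 7]
  Insert 8 (step 8): P = [1, 2, 4, 6, 8] / [3, 5, 7];  Q = [1, 3, 5, 6, 8] / [2, 4, 7]
Final shape: (5, 3).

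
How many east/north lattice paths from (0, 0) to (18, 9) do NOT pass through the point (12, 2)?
Number of paths = 4530669

Total paths from (0, 0) to (18, 9): C(27, 18) = 4686825. Paths through (12, 2): (paths (0, 0) → (12, 2)) × (paths (12, 2) → (18, 9)) = C(14, 12) · C(13, 6) = 91 · 1716 = 156156. Avoidance count = 4686825 − 156156 = 4530669.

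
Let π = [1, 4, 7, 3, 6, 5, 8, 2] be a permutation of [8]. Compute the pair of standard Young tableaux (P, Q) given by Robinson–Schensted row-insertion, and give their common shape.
P = [1, 2, 5, 8] / [3, 6] / [4] / [7];  Q = [1, 2, 3, 7] / [4, 5] / [6] / [8];  common shape = (4, 2, 1, 1)

Row-insert the values π_1, π_2, … into P one at a time, bumping the leftmost entry strictly greater than the inserted value down to the next row. The recording tableau Q records, in position (i, j), the step at which that cell was added to P.
  Insert 1 (step 1): P = [1];  Q = [1]
  Insert 4 (step 2): P = [1, 4];  Q = [1, 2]
  Insert 7 (step 3): P = [1, 4, 7];  Q = [1, 2, 3]
  Insert 3 (step 4): P = [1, 3, 7] / [4];  Q = [1, 2, 3] / [4]
  Insert 6 (step 5): P = [1, 3, 6] / [4, 7];  Q = [1, 2, 3] / [4, 5]
  Insert 5 (step 6): P = [1, 3, 5] / [4, 6] / [7];  Q = [1, 2, 3] / [4, 5] / [6]
  Insert 8 (step 7): P = [1, 3, 5, 8] / [4, 6] / [7];  Q = [1, 2, 3, 7] / [4, 5] / [6]
  Insert 2 (step 8): P = [1, 2, 5, 8] / [3, 6] / [4] / [7];  Q = [1, 2, 3, 7] / [4, 5] / [6] / [8]
Final shape: (4, 2, 1, 1).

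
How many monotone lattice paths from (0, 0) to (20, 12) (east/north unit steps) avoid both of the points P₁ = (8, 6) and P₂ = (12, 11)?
Number of paths = 161281848

Inclusion–exclusion. Total paths: C(32, 20) = 225792840. Through P₁: C(14, 8)·C(18, 12) = 55747692. Through P₂: C(23, 12)·C(9, 8) = 12168702. Since P₁ is strictly southwest of P₂, a monotone path through both must visit P₁ then P₂; paths through both = C(14, 8)·C(9, 4)·C(9, 8) = 3405402. Avoid both = 225792840 − 55747692 − 12168702 + 3405402 = 161281848.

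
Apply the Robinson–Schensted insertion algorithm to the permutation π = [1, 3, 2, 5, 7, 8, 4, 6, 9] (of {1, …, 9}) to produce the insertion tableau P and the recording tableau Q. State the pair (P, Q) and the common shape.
P = [1, 2, 4, 6, 8, 9] / [3, 5, 7];  Q = [1, 2, 4, 5, 6, 9] / [3, 7, 8];  common shape = (6, 3)

Row-insert the values π_1, π_2, … into P one at a time, bumping the leftmost entry strictly greater than the inserted value down to the next row. The recording tableau Q records, in position (i, j), the step at which that cell was added to P.
  Insert 1 (step 1): P = [1];  Q = [1]
  Insert 3 (step 2): P = [1, 3];  Q = [1, 2]
  Insert 2 (step 3): P = [1, 2] / [3];  Q = [1, 2] / [3]
  Insert 5 (step 4): P = [1, 2, 5] / [3];  Q = [1, 2, 4] / [3]
  Insert 7 (step 5): P = [1, 2, 5, 7] / [3];  Q = [1, 2, 4, 5] / [3]
  Insert 8 (step 6): P = [1, 2, 5, 7, 8] / [3];  Q = [1, 2, 4, 5, 6] / [3]
  Insert 4 (step 7): P = [1, 2, 4, 7, 8] / [3, 5];  Q = [1, 2, 4, 5, 6] / [3, 7]
  Insert 6 (step 8): P = [1, 2, 4, 6, 8] / [3, 5, 7];  Q = [1, 2, 4, 5, 6] / [3, 7, 8]
  Insert 9 (step 9): P = [1, 2, 4, 6, 8, 9] / [3, 5, 7];  Q = [1, 2, 4, 5, 6, 9] / [3, 7, 8]
Final shape: (6, 3).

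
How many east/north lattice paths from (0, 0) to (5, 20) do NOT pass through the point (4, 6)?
Number of paths = 49980

Total paths from (0, 0) to (5, 20): C(25, 5) = 53130. Paths through (4, 6): (paths (0, 0) → (4, 6)) × (paths (4, 6) → (5, 20)) = C(10, 4) · C(15, 1) = 210 · 15 = 3150. Avoidance count = 53130 − 3150 = 49980.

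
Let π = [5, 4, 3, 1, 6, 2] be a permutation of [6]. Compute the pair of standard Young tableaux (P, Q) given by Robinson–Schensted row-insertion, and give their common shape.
P = [1, 2] / [3, 6] / [4] / [5];  Q = [1, 5] / [2, 6] / [3] / [4];  common shape = (2, 2, 1, 1)

Row-insert the values π_1, π_2, … into P one at a time, bumping the leftmost entry strictly greater than the inserted value down to the next row. The recording tableau Q records, in position (i, j), the step at which that cell was added to P.
  Insert 5 (step 1): P = [5];  Q = [1]
  Insert 4 (step 2): P = [4] / [5];  Q = [1] / [2]
  Insert 3 (step 3): P = [3] / [4] / [5];  Q = [1] / [2] / [3]
  Insert 1 (step 4): P = [1] / [3] / [4] / [5];  Q = [1] / [2] / [3] / [4]
  Insert 6 (step 5): P = [1, 6] / [3] / [4] / [5];  Q = [1, 5] / [2] / [3] / [4]
  Insert 2 (step 6): P = [1, 2] / [3, 6] / [4] / [5];  Q = [1, 5] / [2, 6] / [3] / [4]
Final shape: (2, 2, 1, 1).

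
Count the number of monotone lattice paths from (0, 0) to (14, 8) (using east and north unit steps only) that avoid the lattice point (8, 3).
Number of paths = 243540

Total paths from (0, 0) to (14, 8): C(22, 14) = 319770. Paths through (8, 3): (paths (0, 0) → (8, 3)) × (paths (8, 3) → (14, 8)) = C(11, 8) · C(11, 6) = 165 · 462 = 76230. Avoidance count = 319770 − 76230 = 243540.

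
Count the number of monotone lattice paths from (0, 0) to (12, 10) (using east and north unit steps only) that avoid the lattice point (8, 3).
Number of paths = 592196

Total paths from (0, 0) to (12, 10): C(22, 12) = 646646. Paths through (8, 3): (paths (0, 0) → (8, 3)) × (paths (8, 3) → (12, 10)) = C(11, 8) · C(11, 4) = 165 · 330 = 54450. Avoidance count = 646646 − 54450 = 592196.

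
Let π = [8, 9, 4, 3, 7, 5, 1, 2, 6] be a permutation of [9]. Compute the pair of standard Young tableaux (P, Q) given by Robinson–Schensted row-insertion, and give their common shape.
P = [1, 2, 6] / [3, 5] / [4, 7] / [8, 9];  Q = [1, 2, 9] / [3, 5] / [4, 6] / [7, 8];  common shape = (3, 2, 2, 2)

Row-insert the values π_1, π_2, … into P one at a time, bumping the leftmost entry strictly greater than the inserted value down to the next row. The recording tableau Q records, in position (i, j), the step at which that cell was added to P.
  Insert 8 (step 1): P = [8];  Q = [1]
  Insert 9 (step 2): P = [8, 9];  Q = [1, 2]
  Insert 4 (step 3): P = [4, 9] / [8];  Q = [1, 2] / [3]
  Insert 3 (step 4): P = [3, 9] / [4] / [8];  Q = [1, 2] / [3] / [4]
  Insert 7 (step 5): P = [3, 7] / [4, 9] / [8];  Q = [1, 2] / [3, 5] / [4]
  Insert 5 (step 6): P = [3, 5] / [4, 7] / [8, 9];  Q = [1, 2] / [3, 5] / [4, 6]
  Insert 1 (step 7): P = [1, 5] / [3, 7] / [4, 9] / [8];  Q = [1, 2] / [3, 5] / [4, 6] / [7]
  Insert 2 (step 8): P = [1, 2] / [3, 5] / [4, 7] / [8, 9];  Q = [1, 2] / [3, 5] / [4, 6] / [7, 8]
  Insert 6 (step 9): P = [1, 2, 6] / [3, 5] / [4, 7] / [8, 9];  Q = [1, 2, 9] / [3, 5] / [4, 6] / [7, 8]
Final shape: (3, 2, 2, 2).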